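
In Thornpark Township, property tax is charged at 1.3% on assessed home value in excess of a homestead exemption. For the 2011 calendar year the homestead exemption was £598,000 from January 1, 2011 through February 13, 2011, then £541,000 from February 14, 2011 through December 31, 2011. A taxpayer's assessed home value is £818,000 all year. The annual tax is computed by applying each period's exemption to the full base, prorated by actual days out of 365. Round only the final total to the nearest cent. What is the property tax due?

January 1 – February 13, 2011: 44 days, exemption £598,000 → (£818,000 − £598,000) × 1.3% × 44/365 = £344.7671
February 14 – December 31, 2011: 321 days, exemption £541,000 → (£818,000 − £541,000) × 1.3% × 321/365 = £3,166.9068
Total = £3,511.6740

£3,511.67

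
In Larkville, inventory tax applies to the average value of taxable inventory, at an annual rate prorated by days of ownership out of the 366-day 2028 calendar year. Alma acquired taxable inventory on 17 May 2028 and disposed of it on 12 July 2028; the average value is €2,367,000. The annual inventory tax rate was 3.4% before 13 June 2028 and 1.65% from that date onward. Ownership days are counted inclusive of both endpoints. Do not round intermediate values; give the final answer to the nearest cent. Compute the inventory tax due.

€9,138.17

17 May – 12 June 2028: 27 days at 3.4% → €2,367,000 × 3.4% × 27/366 = €5,936.9016
13 June – 12 July 2028: 30 days at 1.65% → €2,367,000 × 1.65% × 30/366 = €3,201.2705
Total = €9,138.1721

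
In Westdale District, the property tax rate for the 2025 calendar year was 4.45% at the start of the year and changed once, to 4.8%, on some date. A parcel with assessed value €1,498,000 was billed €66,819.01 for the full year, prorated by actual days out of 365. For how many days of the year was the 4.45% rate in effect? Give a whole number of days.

Let d = days at the first rate; then 365 − d days at the second rate.
€1,498,000 × [4.45%·d + 4.8%·(365−d)] / 365 = €66,819.01
Solving gives d = 354, so the new rate took effect on 21 December 2025.

354 days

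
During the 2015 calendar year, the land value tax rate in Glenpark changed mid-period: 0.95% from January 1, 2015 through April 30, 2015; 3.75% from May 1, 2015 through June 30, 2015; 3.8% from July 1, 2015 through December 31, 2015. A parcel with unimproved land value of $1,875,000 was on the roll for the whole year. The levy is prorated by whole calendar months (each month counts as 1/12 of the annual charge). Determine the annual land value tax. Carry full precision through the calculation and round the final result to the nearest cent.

$53,281.25

January 1 – April 30, 2015: 4 months at 0.95% → $1,875,000 × 0.95% × 4/12 = $5,937.5000
May 1 – June 30, 2015: 2 months at 3.75% → $1,875,000 × 3.75% × 2/12 = $11,718.7500
July 1 – December 31, 2015: 6 months at 3.8% → $1,875,000 × 3.8% × 6/12 = $35,625.0000
Total = $53,281.2500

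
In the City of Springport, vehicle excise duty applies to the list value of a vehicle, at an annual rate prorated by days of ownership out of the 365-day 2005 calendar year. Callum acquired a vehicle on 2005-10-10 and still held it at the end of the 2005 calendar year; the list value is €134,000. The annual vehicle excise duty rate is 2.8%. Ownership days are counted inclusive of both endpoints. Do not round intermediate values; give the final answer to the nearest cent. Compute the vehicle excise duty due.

Days held (2005-10-10 to 2005-12-31): 83 out of 365
Tax = €134,000 × 2.8% × 83/365 = €853.1945

€853.19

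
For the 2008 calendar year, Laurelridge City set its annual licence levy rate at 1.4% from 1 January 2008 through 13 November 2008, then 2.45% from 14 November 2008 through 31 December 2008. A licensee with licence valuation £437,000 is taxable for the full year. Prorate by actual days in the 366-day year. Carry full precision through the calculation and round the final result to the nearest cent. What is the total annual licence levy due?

1 January – 13 November 2008: 318 days at 1.4% → £437,000 × 1.4% × 318/366 = £5,315.6393
14 November – 31 December 2008: 48 days at 2.45% → £437,000 × 2.45% × 48/366 = £1,404.1311
Total = £6,719.7705

£6,719.77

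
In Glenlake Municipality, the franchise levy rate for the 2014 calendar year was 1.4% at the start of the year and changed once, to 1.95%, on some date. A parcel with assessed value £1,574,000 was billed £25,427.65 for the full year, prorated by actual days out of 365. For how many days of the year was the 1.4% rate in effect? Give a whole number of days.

Let d = days at the first rate; then 365 − d days at the second rate.
£1,574,000 × [1.4%·d + 1.95%·(365−d)] / 365 = £25,427.65
Solving gives d = 222, so the new rate took effect on 11 Aug 2014.

222 days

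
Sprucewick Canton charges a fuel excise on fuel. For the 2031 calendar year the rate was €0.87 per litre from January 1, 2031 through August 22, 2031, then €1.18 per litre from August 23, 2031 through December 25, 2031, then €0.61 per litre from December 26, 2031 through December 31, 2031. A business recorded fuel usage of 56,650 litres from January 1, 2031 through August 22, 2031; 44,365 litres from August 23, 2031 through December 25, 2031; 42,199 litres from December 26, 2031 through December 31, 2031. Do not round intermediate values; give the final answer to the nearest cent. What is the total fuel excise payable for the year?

January 1 – August 22, 2031: 56,650 litres at €0.87/litre → €49,285.50
August 23 – December 25, 2031: 44,365 litres at €1.18/litre → €52,350.70
December 26 – December 31, 2031: 42,199 litres at €0.61/litre → €25,741.39

€127,377.59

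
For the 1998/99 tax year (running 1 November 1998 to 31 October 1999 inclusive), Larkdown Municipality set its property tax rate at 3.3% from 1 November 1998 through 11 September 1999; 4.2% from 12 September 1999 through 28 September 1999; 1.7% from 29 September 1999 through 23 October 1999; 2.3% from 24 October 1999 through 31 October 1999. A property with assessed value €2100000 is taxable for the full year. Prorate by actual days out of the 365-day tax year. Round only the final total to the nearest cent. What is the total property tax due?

€67418.63

1 November 1998 – 11 September 1999: 315 days at 3.3% → €2100000 × 3.3% × 315/365 = €59806.8493
12 September – 28 September 1999: 17 days at 4.2% → €2100000 × 4.2% × 17/365 = €4107.9452
29 September – 23 October 1999: 25 days at 1.7% → €2100000 × 1.7% × 25/365 = €2445.2055
24 October – 31 October 1999: 8 days at 2.3% → €2100000 × 2.3% × 8/365 = €1058.6301
Total = €67418.6301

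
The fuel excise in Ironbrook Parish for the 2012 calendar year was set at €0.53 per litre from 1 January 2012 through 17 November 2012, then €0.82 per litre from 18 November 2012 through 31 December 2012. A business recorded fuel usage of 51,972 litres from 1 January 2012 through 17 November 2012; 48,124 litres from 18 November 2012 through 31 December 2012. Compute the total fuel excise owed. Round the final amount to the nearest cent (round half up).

€67006.84

1 January – 17 November 2012: 51,972 litres at €0.53/litre → €27545.16
18 November – 31 December 2012: 48,124 litres at €0.82/litre → €39461.68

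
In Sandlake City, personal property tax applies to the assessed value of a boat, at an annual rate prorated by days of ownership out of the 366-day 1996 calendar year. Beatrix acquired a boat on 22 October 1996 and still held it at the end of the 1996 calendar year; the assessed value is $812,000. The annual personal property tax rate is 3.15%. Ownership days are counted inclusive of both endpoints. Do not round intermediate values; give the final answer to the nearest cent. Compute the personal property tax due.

Days held (22 October – 31 December 1996): 71 out of 366
Tax = $812,000 × 3.15% × 71/366 = $4,961.8525

$4,961.85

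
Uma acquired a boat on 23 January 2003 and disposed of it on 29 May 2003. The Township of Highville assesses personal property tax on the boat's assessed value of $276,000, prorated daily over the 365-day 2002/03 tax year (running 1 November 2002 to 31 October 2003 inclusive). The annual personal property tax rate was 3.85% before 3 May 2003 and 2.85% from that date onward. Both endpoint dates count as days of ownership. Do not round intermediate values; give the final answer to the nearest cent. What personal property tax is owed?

$3,493.10

23 January – 2 May 2003: 100 days at 3.85% → $276,000 × 3.85% × 100/365 = $2,911.2329
3 May – 29 May 2003: 27 days at 2.85% → $276,000 × 2.85% × 27/365 = $581.8685
Total = $3,493.1014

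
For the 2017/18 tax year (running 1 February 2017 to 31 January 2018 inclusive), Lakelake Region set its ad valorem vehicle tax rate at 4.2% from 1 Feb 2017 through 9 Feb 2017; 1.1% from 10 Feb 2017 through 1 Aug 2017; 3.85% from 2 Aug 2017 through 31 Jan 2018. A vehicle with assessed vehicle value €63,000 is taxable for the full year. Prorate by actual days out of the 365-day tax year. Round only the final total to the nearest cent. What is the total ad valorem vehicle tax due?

1 Feb – 9 Feb 2017: 9 days at 4.2% → €63,000 × 4.2% × 9/365 = €65.2438
10 Feb – 1 Aug 2017: 173 days at 1.1% → €63,000 × 1.1% × 173/365 = €328.4630
2 Aug 2017 – 31 Jan 2018: 183 days at 3.85% → €63,000 × 3.85% × 183/365 = €1,216.0726
Total = €1,609.7795

€1,609.78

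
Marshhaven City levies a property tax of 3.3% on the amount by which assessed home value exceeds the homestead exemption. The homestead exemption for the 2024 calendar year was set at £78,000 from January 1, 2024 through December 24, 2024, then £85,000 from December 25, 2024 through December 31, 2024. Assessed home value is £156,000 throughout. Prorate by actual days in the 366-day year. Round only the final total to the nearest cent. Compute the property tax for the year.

January 1 – December 24, 2024: 359 days, exemption £78,000 → (£156,000 − £78,000) × 3.3% × 359/366 = £2,524.7705
December 25 – December 31, 2024: 7 days, exemption £85,000 → (£156,000 − £85,000) × 3.3% × 7/366 = £44.8115
Total = £2,569.5820

£2,569.58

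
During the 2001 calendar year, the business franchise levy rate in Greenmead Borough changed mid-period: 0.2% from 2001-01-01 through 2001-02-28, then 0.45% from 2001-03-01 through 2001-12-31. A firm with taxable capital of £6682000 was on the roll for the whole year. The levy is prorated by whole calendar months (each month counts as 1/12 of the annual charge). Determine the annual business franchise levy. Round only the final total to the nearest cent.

2001-01-01 to 2001-02-28: 2 months at 0.2% → £6682000 × 0.2% × 2/12 = £2227.3333
2001-03-01 to 2001-12-31: 10 months at 0.45% → £6682000 × 0.45% × 10/12 = £25057.5000
Total = £27284.8333

£27284.83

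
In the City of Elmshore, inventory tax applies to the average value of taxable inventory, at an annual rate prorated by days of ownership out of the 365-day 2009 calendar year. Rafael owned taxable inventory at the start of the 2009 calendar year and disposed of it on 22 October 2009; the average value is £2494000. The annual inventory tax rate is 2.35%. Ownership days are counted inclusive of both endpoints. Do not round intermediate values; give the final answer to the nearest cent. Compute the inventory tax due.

£47368.92

Days held (1 January – 22 October 2009): 295 out of 365
Tax = £2494000 × 2.35% × 295/365 = £47368.9178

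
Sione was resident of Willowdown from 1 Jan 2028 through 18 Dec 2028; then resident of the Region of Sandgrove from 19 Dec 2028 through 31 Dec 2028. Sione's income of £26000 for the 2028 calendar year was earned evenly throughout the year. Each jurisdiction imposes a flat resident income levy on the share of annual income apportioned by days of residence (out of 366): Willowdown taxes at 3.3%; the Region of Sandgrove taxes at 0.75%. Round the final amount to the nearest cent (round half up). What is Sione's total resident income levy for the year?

Willowdown, 1 Jan – 18 Dec 2028: 353 days → £26000 × 3.3% × 353/366 = £827.5246
The Region of Sandgrove, 19 Dec – 31 Dec 2028: 13 days → £26000 × 0.75% × 13/366 = £6.9262
Total = £834.4508

£834.45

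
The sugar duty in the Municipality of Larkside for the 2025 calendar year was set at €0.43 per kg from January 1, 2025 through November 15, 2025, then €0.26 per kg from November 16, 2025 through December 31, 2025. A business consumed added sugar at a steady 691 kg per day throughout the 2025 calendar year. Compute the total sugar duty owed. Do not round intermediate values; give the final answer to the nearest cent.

€103,048.83

January 1 – November 15, 2025: 319 days × 691 kg/day = 220,429 kg at €0.43/kg → €94,784.47
November 16 – December 31, 2025: 46 days × 691 kg/day = 31,786 kg at €0.26/kg → €8,264.36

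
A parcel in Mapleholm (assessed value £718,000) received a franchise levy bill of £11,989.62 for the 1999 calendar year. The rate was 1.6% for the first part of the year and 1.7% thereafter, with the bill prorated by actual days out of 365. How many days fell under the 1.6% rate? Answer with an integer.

Let d = days at the first rate; then 365 − d days at the second rate.
£718,000 × [1.6%·d + 1.7%·(365−d)] / 365 = £11,989.62
Solving gives d = 110, so the new rate took effect on April 21, 1999.

110 days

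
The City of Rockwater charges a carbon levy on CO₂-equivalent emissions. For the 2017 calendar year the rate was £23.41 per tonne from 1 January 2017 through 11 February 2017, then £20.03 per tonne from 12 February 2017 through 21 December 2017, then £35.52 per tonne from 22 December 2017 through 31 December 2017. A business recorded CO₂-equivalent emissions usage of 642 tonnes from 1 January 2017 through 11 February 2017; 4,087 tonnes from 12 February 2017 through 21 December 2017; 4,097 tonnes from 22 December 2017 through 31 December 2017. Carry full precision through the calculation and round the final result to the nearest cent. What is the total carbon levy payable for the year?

1 January – 11 February 2017: 642 tonnes at £23.41/tonne → £15029.22
12 February – 21 December 2017: 4,087 tonnes at £20.03/tonne → £81862.61
22 December – 31 December 2017: 4,097 tonnes at £35.52/tonne → £145525.44

£242417.27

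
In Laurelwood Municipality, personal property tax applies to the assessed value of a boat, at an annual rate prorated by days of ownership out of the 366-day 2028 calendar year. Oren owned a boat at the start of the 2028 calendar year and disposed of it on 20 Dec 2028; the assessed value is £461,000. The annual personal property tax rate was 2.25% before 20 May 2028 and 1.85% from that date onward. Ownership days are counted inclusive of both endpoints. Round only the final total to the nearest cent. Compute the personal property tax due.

1 Jan – 19 May 2028: 140 days at 2.25% → £461,000 × 2.25% × 140/366 = £3,967.6230
20 May – 20 Dec 2028: 215 days at 1.85% → £461,000 × 1.85% × 215/366 = £5,009.9112
Total = £8,977.5342

£8,977.53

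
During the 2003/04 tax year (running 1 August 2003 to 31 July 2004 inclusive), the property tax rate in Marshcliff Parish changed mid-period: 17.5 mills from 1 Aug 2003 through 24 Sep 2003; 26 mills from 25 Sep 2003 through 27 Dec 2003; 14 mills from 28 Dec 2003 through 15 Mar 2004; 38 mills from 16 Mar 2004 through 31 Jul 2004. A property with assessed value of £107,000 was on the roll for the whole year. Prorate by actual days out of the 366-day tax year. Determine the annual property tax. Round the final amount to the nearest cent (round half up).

1 Aug – 24 Sep 2003: 55 days at 17.5 mills → £107,000 × 1.75% × 55/366 = £281.3866
25 Sep – 27 Dec 2003: 94 days at 26 mills → £107,000 × 2.6% × 94/366 = £714.5027
28 Dec 2003 – 15 Mar 2004: 79 days at 14 mills → £107,000 × 1.4% × 79/366 = £323.3388
16 Mar – 31 Jul 2004: 138 days at 38 mills → £107,000 × 3.8% × 138/366 = £1,533.0820
Total = £2,852.3101

£2,852.31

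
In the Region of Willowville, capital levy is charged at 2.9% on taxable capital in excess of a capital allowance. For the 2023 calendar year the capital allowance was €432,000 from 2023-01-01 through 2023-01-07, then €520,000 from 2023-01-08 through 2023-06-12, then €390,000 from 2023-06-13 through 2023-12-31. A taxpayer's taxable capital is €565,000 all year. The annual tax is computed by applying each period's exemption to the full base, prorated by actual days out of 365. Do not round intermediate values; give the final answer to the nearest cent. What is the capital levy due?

2023-01-01 to 2023-01-07: 7 days, exemption €432,000 → (€565,000 − €432,000) × 2.9% × 7/365 = €73.9699
2023-01-08 to 2023-06-12: 156 days, exemption €520,000 → (€565,000 − €520,000) × 2.9% × 156/365 = €557.7534
2023-06-13 to 2023-12-31: 202 days, exemption €390,000 → (€565,000 − €390,000) × 2.9% × 202/365 = €2,808.6301
Total = €3,440.3534

€3,440.35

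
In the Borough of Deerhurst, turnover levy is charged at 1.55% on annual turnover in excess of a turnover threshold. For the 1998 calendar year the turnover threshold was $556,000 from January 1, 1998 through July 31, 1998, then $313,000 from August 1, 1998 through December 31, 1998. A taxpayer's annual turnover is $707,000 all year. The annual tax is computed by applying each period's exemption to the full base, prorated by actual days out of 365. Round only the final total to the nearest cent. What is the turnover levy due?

January 1 – July 31, 1998: 212 days, exemption $556,000 → ($707,000 − $556,000) × 1.55% × 212/365 = $1,359.4137
August 1 – December 31, 1998: 153 days, exemption $313,000 → ($707,000 − $313,000) × 1.55% × 153/365 = $2,559.9205
Total = $3,919.3342

$3,919.33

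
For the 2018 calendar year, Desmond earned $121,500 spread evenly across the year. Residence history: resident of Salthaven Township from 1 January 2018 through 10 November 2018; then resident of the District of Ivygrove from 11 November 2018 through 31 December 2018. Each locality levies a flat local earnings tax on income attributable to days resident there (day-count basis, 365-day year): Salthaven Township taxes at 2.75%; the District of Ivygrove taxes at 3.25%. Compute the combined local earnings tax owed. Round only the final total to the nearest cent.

$3,426.13

Salthaven Township, 1 January – 10 November 2018: 314 days → $121,500 × 2.75% × 314/365 = $2,874.3904
The District of Ivygrove, 11 November – 31 December 2018: 51 days → $121,500 × 3.25% × 51/365 = $551.7432
Total = $3,426.1336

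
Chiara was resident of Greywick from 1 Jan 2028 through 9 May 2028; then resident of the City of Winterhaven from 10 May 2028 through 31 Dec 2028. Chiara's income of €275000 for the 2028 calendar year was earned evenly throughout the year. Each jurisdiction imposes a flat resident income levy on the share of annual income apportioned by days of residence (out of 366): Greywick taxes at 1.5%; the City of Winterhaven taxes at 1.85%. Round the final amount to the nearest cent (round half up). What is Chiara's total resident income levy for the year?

Greywick, 1 Jan – 9 May 2028: 130 days → €275000 × 1.5% × 130/366 = €1465.1639
The City of Winterhaven, 10 May – 31 Dec 2028: 236 days → €275000 × 1.85% × 236/366 = €3280.4645
Total = €4745.6284

€4745.63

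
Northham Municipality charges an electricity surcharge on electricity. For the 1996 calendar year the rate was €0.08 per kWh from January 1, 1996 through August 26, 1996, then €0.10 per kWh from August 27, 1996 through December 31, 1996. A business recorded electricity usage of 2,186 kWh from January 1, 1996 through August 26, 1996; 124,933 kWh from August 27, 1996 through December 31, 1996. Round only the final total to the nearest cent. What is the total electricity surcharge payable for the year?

€12,668.18

January 1 – August 26, 1996: 2,186 kWh at €0.08/kWh → €174.88
August 27 – December 31, 1996: 124,933 kWh at €0.10/kWh → €12,493.30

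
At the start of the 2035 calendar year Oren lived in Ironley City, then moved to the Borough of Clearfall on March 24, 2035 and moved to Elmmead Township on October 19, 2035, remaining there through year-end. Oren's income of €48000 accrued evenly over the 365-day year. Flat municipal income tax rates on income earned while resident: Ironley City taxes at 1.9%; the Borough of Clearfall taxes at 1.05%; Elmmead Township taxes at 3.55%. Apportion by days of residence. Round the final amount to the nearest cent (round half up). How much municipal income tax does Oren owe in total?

Ironley City, January 1 – March 23, 2035: 82 days → €48000 × 1.9% × 82/365 = €204.8877
The Borough of Clearfall, March 24 – October 18, 2035: 209 days → €48000 × 1.05% × 209/365 = €288.5918
Elmmead Township, October 19 – December 31, 2035: 74 days → €48000 × 3.55% × 74/365 = €345.4685
Total = €838.9479

€838.95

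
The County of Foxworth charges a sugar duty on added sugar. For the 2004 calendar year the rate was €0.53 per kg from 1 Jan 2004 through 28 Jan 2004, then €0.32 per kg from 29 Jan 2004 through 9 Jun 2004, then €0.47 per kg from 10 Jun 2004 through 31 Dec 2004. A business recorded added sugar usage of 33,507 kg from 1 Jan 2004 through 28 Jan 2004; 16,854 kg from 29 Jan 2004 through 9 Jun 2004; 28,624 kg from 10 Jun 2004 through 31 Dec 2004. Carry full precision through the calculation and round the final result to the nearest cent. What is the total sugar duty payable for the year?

1 Jan – 28 Jan 2004: 33,507 kg at €0.53/kg → €17758.71
29 Jan – 9 Jun 2004: 16,854 kg at €0.32/kg → €5393.28
10 Jun – 31 Dec 2004: 28,624 kg at €0.47/kg → €13453.28

€36605.27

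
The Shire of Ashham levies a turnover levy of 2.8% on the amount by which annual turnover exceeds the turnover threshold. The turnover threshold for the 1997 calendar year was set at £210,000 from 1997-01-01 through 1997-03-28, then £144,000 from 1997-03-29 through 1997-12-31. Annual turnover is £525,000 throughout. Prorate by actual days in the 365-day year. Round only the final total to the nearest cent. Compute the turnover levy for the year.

£10,227.52

1997-01-01 to 1997-03-28: 87 days, exemption £210,000 → (£525,000 − £210,000) × 2.8% × 87/365 = £2,102.3014
1997-03-29 to 1997-12-31: 278 days, exemption £144,000 → (£525,000 − £144,000) × 2.8% × 278/365 = £8,125.2164
Total = £10,227.5178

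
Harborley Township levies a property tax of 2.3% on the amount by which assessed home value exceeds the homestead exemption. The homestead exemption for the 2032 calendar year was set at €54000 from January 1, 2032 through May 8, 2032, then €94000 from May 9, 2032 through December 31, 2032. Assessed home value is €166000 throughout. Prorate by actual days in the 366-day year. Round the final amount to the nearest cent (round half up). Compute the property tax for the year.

January 1 – May 8, 2032: 129 days, exemption €54000 → (€166000 − €54000) × 2.3% × 129/366 = €907.9344
May 9 – December 31, 2032: 237 days, exemption €94000 → (€166000 − €94000) × 2.3% × 237/366 = €1072.3279
Total = €1980.2623

€1980.26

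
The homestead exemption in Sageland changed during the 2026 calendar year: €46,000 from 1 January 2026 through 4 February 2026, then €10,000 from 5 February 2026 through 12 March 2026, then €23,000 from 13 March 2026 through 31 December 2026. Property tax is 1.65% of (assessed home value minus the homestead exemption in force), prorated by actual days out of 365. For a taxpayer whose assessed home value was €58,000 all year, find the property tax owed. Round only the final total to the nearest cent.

1 January – 4 February 2026: 35 days, exemption €46,000 → (€58,000 − €46,000) × 1.65% × 35/365 = €18.9863
5 February – 12 March 2026: 36 days, exemption €10,000 → (€58,000 − €10,000) × 1.65% × 36/365 = €78.1151
13 March – 31 December 2026: 294 days, exemption €23,000 → (€58,000 − €23,000) × 1.65% × 294/365 = €465.1644
Total = €562.2658

€562.27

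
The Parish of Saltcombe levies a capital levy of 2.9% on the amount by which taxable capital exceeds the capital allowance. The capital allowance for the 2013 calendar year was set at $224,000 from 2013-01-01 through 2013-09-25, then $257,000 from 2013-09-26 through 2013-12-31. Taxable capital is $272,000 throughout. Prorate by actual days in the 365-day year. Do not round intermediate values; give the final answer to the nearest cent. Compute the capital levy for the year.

$1,137.67

2013-01-01 to 2013-09-25: 268 days, exemption $224,000 → ($272,000 − $224,000) × 2.9% × 268/365 = $1,022.0712
2013-09-26 to 2013-12-31: 97 days, exemption $257,000 → ($272,000 − $257,000) × 2.9% × 97/365 = $115.6027
Total = $1,137.6740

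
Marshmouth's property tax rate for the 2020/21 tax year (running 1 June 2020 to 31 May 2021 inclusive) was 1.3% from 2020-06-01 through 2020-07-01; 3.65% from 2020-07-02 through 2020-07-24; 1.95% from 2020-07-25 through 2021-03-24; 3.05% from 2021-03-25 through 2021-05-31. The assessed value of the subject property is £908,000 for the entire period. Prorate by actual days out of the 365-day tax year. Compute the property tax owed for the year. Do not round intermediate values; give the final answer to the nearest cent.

2020-06-01 to 2020-07-01: 31 days at 1.3% → £908,000 × 1.3% × 31/365 = £1,002.5315
2020-07-02 to 2020-07-24: 23 days at 3.65% → £908,000 × 3.65% × 23/365 = £2,088.4000
2020-07-25 to 2021-03-24: 243 days at 1.95% → £908,000 × 1.95% × 243/365 = £11,787.8301
2021-03-25 to 2021-05-31: 68 days at 3.05% → £908,000 × 3.05% × 68/365 = £5,159.4301
Total = £20,038.1918

£20,038.19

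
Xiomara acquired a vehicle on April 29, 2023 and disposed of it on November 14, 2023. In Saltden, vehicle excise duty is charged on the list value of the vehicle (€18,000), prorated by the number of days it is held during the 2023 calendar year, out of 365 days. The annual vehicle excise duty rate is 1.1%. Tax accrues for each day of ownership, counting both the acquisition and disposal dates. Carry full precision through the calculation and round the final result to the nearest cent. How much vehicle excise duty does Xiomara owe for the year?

Days held (April 29 – November 14, 2023): 200 out of 365
Tax = €18,000 × 1.1% × 200/365 = €108.4932

€108.49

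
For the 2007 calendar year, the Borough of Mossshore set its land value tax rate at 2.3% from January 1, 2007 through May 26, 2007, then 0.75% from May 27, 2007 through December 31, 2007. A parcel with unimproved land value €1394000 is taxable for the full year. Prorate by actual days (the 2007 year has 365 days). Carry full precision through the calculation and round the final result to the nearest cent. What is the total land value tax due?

€19097.80

January 1 – May 26, 2007: 146 days at 2.3% → €1394000 × 2.3% × 146/365 = €12824.8000
May 27 – December 31, 2007: 219 days at 0.75% → €1394000 × 0.75% × 219/365 = €6273.0000
Total = €19097.8000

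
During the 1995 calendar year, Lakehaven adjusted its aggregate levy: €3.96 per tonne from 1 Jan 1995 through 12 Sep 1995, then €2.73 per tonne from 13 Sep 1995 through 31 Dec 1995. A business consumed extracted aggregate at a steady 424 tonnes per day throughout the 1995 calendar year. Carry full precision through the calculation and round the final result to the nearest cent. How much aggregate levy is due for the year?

1 Jan – 12 Sep 1995: 255 days × 424 tonnes/day = 108,120 tonnes at €3.96/tonne → €428,155.20
13 Sep – 31 Dec 1995: 110 days × 424 tonnes/day = 46,640 tonnes at €2.73/tonne → €127,327.20

€555,482.40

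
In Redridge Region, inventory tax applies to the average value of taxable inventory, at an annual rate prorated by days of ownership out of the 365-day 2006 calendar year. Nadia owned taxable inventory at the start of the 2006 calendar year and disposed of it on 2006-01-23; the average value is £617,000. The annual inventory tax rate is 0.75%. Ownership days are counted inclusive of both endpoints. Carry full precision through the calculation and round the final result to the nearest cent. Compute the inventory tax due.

£291.60

Days held (2006-01-01 to 2006-01-23): 23 out of 365
Tax = £617,000 × 0.75% × 23/365 = £291.5959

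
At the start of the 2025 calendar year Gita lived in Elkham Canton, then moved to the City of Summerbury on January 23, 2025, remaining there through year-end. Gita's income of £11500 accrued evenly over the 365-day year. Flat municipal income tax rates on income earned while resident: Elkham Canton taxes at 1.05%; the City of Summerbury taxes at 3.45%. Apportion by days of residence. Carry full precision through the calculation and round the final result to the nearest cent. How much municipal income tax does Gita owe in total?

£380.11

Elkham Canton, January 1 – January 22, 2025: 22 days → £11500 × 1.05% × 22/365 = £7.2781
The City of Summerbury, January 23 – December 31, 2025: 343 days → £11500 × 3.45% × 343/365 = £372.8363
Total = £380.1144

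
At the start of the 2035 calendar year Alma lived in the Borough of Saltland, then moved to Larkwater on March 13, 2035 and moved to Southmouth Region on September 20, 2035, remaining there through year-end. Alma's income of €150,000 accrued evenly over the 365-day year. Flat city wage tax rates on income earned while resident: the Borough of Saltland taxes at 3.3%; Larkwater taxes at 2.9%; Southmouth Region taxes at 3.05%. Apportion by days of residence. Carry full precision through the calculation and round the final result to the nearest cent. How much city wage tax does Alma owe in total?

The Borough of Saltland, January 1 – March 12, 2035: 71 days → €150,000 × 3.3% × 71/365 = €962.8767
Larkwater, March 13 – September 19, 2035: 191 days → €150,000 × 2.9% × 191/365 = €2,276.3014
Southmouth Region, September 20 – December 31, 2035: 103 days → €150,000 × 3.05% × 103/365 = €1,291.0274
Total = €4,530.2055

€4,530.21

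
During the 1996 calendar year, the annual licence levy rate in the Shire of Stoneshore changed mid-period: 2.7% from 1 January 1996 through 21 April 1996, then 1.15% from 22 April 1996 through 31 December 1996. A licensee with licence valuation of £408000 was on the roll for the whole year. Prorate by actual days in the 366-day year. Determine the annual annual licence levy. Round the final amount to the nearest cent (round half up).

1 January – 21 April 1996: 112 days at 2.7% → £408000 × 2.7% × 112/366 = £3371.0164
22 April – 31 December 1996: 254 days at 1.15% → £408000 × 1.15% × 254/366 = £3256.1967
Total = £6627.2131

£6627.21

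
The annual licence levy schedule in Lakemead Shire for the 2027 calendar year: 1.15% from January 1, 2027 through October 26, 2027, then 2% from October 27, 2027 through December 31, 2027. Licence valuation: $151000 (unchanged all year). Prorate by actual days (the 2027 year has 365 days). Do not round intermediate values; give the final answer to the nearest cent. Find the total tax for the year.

January 1 – October 26, 2027: 299 days at 1.15% → $151000 × 1.15% × 299/365 = $1422.5027
October 27 – December 31, 2027: 66 days at 2% → $151000 × 2% × 66/365 = $546.0822
Total = $1968.5849

$1968.58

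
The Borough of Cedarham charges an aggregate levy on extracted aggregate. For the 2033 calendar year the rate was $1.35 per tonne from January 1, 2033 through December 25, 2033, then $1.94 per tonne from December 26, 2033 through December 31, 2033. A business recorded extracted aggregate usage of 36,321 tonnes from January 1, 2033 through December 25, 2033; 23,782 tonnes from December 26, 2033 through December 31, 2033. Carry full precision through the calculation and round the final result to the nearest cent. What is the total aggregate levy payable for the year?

January 1 – December 25, 2033: 36,321 tonnes at $1.35/tonne → $49033.35
December 26 – December 31, 2033: 23,782 tonnes at $1.94/tonne → $46137.08

$95170.43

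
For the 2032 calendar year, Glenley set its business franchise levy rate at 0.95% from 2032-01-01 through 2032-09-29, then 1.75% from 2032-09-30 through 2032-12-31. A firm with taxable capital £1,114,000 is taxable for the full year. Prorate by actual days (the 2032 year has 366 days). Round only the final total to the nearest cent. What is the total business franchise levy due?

£12,847.52

2032-01-01 to 2032-09-29: 273 days at 0.95% → £1,114,000 × 0.95% × 273/366 = £7,893.8770
2032-09-30 to 2032-12-31: 93 days at 1.75% → £1,114,000 × 1.75% × 93/366 = £4,953.6475
Total = £12,847.5246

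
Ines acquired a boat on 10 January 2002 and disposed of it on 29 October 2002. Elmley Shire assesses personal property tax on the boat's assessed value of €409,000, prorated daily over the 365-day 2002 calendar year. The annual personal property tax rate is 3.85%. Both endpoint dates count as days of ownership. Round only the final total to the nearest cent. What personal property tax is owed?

€12,640.34

Days held (10 January – 29 October 2002): 293 out of 365
Tax = €409,000 × 3.85% × 293/365 = €12,640.3411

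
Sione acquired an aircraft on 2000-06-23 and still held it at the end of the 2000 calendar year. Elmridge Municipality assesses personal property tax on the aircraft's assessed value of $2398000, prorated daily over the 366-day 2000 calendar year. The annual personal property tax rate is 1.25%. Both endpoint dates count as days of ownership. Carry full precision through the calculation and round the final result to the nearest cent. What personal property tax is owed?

$15724.59

Days held (2000-06-23 to 2000-12-31): 192 out of 366
Tax = $2398000 × 1.25% × 192/366 = $15724.5902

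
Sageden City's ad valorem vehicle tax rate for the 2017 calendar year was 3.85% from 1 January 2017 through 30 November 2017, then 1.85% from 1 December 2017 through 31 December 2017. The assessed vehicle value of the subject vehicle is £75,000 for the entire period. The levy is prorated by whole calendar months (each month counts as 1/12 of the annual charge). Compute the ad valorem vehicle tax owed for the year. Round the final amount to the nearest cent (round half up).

£2,762.50

1 January – 30 November 2017: 11 months at 3.85% → £75,000 × 3.85% × 11/12 = £2,646.8750
1 December – 31 December 2017: 1 month at 1.85% → £75,000 × 1.85% × 1/12 = £115.6250
Total = £2,762.5000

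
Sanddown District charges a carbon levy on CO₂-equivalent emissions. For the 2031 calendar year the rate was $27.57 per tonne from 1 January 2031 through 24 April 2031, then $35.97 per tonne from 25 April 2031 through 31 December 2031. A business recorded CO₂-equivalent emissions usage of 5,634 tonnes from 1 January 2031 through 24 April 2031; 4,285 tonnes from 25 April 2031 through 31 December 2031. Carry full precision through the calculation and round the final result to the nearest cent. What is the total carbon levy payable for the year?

1 January – 24 April 2031: 5,634 tonnes at $27.57/tonne → $155329.38
25 April – 31 December 2031: 4,285 tonnes at $35.97/tonne → $154131.45

$309460.83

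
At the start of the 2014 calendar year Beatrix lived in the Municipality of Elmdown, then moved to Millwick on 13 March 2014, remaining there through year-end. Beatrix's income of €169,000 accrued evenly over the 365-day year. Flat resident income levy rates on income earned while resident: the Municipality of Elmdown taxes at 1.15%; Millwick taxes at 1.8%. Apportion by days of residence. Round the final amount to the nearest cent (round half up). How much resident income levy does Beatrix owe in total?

€2,828.32

The Municipality of Elmdown, 1 January – 12 March 2014: 71 days → €169,000 × 1.15% × 71/365 = €378.0507
Millwick, 13 March – 31 December 2014: 294 days → €169,000 × 1.8% × 294/365 = €2,450.2685
Total = €2,828.3192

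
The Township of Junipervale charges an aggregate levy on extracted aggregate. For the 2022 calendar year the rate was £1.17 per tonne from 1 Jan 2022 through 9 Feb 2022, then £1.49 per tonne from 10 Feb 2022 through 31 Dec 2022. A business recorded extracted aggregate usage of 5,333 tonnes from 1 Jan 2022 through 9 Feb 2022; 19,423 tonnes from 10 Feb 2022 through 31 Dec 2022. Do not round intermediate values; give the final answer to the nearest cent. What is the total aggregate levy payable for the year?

£35179.88

1 Jan – 9 Feb 2022: 5,333 tonnes at £1.17/tonne → £6239.61
10 Feb – 31 Dec 2022: 19,423 tonnes at £1.49/tonne → £28940.27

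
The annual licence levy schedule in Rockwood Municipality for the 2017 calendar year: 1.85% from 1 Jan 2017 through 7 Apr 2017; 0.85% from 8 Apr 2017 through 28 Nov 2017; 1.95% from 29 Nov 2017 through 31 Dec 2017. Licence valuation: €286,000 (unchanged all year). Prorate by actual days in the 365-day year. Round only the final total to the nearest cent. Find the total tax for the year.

€3,475.49

1 Jan – 7 Apr 2017: 97 days at 1.85% → €286,000 × 1.85% × 97/365 = €1,406.1014
8 Apr – 28 Nov 2017: 235 days at 0.85% → €286,000 × 0.85% × 235/365 = €1,565.1644
29 Nov – 31 Dec 2017: 33 days at 1.95% → €286,000 × 1.95% × 33/365 = €504.2219
Total = €3,475.4877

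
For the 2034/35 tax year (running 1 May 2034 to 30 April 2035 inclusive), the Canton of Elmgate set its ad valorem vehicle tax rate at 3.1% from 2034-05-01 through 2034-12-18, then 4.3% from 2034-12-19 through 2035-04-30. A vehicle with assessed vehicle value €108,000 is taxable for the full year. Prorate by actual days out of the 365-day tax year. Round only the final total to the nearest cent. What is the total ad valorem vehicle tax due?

€3,820.24

2034-05-01 to 2034-12-18: 232 days at 3.1% → €108,000 × 3.1% × 232/365 = €2,128.0438
2034-12-19 to 2035-04-30: 133 days at 4.3% → €108,000 × 4.3% × 133/365 = €1,692.1973
Total = €3,820.2411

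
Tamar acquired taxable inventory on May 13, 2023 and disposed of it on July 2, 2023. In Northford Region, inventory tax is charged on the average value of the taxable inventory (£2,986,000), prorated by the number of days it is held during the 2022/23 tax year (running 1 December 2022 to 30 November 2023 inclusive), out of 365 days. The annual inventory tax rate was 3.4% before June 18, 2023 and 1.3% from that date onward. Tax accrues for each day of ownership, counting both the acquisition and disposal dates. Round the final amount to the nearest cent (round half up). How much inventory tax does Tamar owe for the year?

£11,608.59

May 13 – June 17, 2023: 36 days at 3.4% → £2,986,000 × 3.4% × 36/365 = £10,013.3260
June 18 – July 2, 2023: 15 days at 1.3% → £2,986,000 × 1.3% × 15/365 = £1,595.2603
Total = £11,608.5863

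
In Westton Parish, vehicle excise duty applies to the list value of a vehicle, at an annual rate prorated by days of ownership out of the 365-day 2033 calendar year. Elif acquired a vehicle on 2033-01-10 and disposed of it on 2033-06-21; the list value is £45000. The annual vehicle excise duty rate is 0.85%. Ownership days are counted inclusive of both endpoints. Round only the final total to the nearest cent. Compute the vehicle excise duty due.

£170.82

Days held (2033-01-10 to 2033-06-21): 163 out of 365
Tax = £45000 × 0.85% × 163/365 = £170.8151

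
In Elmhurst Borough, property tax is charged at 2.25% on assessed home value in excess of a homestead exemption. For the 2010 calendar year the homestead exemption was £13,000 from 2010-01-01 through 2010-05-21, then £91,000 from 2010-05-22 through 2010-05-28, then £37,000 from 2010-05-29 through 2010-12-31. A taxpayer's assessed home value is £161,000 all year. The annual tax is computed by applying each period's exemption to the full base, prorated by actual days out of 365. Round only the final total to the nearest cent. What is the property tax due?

2010-01-01 to 2010-05-21: 141 days, exemption £13,000 → (£161,000 − £13,000) × 2.25% × 141/365 = £1,286.3836
2010-05-22 to 2010-05-28: 7 days, exemption £91,000 → (£161,000 − £91,000) × 2.25% × 7/365 = £30.2055
2010-05-29 to 2010-12-31: 217 days, exemption £37,000 → (£161,000 − £37,000) × 2.25% × 217/365 = £1,658.7123
Total = £2,975.3014

£2,975.30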